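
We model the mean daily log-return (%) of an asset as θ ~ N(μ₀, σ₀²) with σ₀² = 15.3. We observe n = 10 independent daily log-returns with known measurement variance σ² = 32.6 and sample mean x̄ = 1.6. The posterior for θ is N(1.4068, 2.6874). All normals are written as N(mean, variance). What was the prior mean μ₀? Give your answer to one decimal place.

μ₀ = 0.5

The posterior mean is a precision-weighted average: μ_n = (τ₀μ₀ + τ_data·x̄)/(τ₀+τ_data), with τ₀=1/σ₀² and τ_data=n/σ².
Here τ₀ = 1/15.3 = 0.065359 and τ_data = 10/32.6 = 0.306748, so τ_n = 0.372107.
Rearranging for μ₀: μ₀ = (μ_n·τ_n − τ_data·x̄)/τ₀ = (1.4068·0.372107 − 0.306748·1.6) / 0.065359 = 0.032683/0.065359 ≈ 0.5.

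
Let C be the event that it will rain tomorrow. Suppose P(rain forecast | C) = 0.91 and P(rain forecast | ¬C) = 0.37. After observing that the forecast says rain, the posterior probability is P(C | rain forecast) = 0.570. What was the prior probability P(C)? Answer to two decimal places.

Bayes' rule in odds form gives O(C|E) = O(C)·[P(E|C)/P(E|¬C)], hence O(C) = O(C|E)/LR.
Posterior odds = 0.570/(1−0.570) = 1.3256. LR = 0.91/0.37 = 2.4595.
Prior odds = 1.3256/2.4595 = 0.5390, so P(C) = 0.5390/(1+0.5390) ≈ 0.35.

P(C) = 0.35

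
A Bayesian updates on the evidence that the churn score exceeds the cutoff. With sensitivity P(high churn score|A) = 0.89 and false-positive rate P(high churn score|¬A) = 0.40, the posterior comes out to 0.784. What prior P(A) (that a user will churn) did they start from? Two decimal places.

P(A) = 0.62

Bayes' rule in odds form gives O(A|E) = O(A)·[P(E|A)/P(E|¬A)], hence O(A) = O(A|E)/LR.
Posterior odds = 0.784/(1−0.784) = 3.6296. LR = 0.89/0.40 = 2.2250.
Prior odds = 3.6296/2.2250 = 1.6313, so P(A) = 1.6313/(1+1.6313) ≈ 0.62.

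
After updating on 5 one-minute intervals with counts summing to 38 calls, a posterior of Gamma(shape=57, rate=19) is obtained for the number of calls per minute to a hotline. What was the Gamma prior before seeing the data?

Gamma(shape=19, rate=14)

A Gamma(α, β) prior (rate parametrization) on a Poisson rate with n observations summing to S gives posterior Gamma(α+S, β+n).
So α = 57 − 38 = 19 and β = 19 − 5 = 14.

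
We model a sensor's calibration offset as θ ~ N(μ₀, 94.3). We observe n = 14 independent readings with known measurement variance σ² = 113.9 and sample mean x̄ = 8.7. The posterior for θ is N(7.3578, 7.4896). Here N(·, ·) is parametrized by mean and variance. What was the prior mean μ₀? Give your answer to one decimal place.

With known observation variance, the Normal–Normal posterior has precision τ_n = τ₀ + n/σ² and mean μ_n = (τ₀μ₀ + (n/σ²)x̄)/τ_n.
Here τ₀ = 1/94.3 = 0.010604 and τ_data = 14/113.9 = 0.122915, so τ_n = 0.133519.
Rearranging for μ₀: μ₀ = (μ_n·τ_n − τ_data·x̄)/τ₀ = (7.3578·0.133519 − 0.122915·8.7) / 0.010604 = -0.086954/0.010604 ≈ -8.2.

μ₀ = -8.2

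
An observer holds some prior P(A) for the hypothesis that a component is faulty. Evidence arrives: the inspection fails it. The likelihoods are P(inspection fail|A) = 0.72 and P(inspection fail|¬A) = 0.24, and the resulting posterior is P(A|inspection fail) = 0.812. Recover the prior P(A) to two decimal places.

In odds form, posterior odds = prior odds × likelihood ratio, so prior odds = posterior odds ÷ LR.
Posterior odds = 0.812/(1−0.812) = 4.3191. LR = 0.72/0.24 = 3.0000.
Prior odds = 4.3191/3.0000 = 1.4397, so P(A) = 1.4397/(1+1.4397) ≈ 0.59.

P(A) = 0.59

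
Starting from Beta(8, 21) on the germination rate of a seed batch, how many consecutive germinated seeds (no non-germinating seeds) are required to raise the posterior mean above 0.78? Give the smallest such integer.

k = 67

After k germinated seeds and 0 non-germinating seeds the posterior is Beta(8+k, 21), with mean (8+k)/(8+21+k).
Set (8+k)/(29+k) > 0.78 and solve: k > (0.78·29 − 8)/(1 − 0.78) = 66.455.
The smallest integer exceeding 66.455 is 67.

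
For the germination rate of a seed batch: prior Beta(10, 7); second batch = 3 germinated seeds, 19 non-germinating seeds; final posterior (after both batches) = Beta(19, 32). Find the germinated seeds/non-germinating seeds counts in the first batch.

Sequential conjugate updates are equivalent to a single update on the pooled data, so total successes = posterior α − prior α and total failures = posterior β − prior β.
Total across both batches: 19−10=9 germinated seeds, 32−7=25 non-germinating seeds.
Subtract the second batch: 9−3=6 germinated seeds and 25−19=6 non-germinating seeds.

6 germinated seeds and 6 non-germinating seeds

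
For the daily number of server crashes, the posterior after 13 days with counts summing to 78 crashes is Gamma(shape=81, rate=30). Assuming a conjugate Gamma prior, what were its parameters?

Gamma–Poisson conjugacy: posterior shape = α + Σxᵢ, posterior rate = β + n.
So α = 81 − 78 = 3 and β = 30 − 13 = 17.

Gamma(shape=3, rate=17)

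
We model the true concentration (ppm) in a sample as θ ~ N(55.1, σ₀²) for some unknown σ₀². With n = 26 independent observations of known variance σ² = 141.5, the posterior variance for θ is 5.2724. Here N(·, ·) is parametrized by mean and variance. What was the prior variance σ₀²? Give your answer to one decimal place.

σ₀² = 168.9

For the Normal–Normal model with known σ², precisions add: τ_n = τ₀ + n/σ².
So 1/σ₀² = 1/5.2724 − 26/141.5 = 0.189667 − 0.183746 = 0.005921.
Hence σ₀² = 1/0.005921 ≈ 168.9.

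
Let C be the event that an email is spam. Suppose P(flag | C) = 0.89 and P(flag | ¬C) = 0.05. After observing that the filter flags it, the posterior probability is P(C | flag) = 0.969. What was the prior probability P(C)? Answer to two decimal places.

P(C) = 0.64

In odds form, posterior odds = prior odds × likelihood ratio, so prior odds = posterior odds ÷ LR.
Posterior odds = 0.969/(1−0.969) = 31.2581. LR = 0.89/0.05 = 17.8000.
Prior odds = 31.2581/17.8000 = 1.7561, so P(C) = 1.7561/(1+1.7561) ≈ 0.64.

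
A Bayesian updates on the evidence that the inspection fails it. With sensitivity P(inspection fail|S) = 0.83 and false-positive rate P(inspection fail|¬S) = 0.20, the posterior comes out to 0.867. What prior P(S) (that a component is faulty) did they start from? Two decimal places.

In odds form, posterior odds = prior odds × likelihood ratio, so prior odds = posterior odds ÷ LR.
Posterior odds = 0.867/(1−0.867) = 6.5188. LR = 0.83/0.20 = 4.1500.
Prior odds = 6.5188/4.1500 = 1.5708, so P(S) = 1.5708/(1+1.5708) ≈ 0.61.

P(S) = 0.61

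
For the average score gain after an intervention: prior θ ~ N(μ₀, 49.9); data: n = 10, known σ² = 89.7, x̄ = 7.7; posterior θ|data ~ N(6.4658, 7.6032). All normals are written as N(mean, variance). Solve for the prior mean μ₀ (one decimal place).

The posterior mean is a precision-weighted average: μ_n = (τ₀μ₀ + τ_data·x̄)/(τ₀+τ_data), with τ₀=1/σ₀² and τ_data=n/σ².
Here τ₀ = 1/49.9 = 0.020040 and τ_data = 10/89.7 = 0.111483, so τ_n = 0.131523.
Rearranging for μ₀: μ₀ = (μ_n·τ_n − τ_data·x̄)/τ₀ = (6.4658·0.131523 − 0.111483·7.7) / 0.020040 = -0.008018/0.020040 ≈ -0.4.

μ₀ = -0.4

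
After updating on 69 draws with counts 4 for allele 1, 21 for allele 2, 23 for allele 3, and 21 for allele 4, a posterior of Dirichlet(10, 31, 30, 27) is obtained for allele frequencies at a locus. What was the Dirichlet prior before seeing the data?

For a Dirichlet(α) prior with multinomial counts c, the posterior is Dirichlet(α + c) componentwise.
Subtract each count from the matching posterior parameter: 10−4=6, 31−21=10, 30−23=7, 27−21=6.

Dirichlet(6, 10, 7, 6)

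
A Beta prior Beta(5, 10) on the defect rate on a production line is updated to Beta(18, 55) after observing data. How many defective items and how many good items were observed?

13 defective items and 45 good items

A Beta(α, β) prior with s successes and f failures in binomial data gives a Beta(α+s, β+f) posterior.
Match parameters: s=18−5=13, f=55−10=45.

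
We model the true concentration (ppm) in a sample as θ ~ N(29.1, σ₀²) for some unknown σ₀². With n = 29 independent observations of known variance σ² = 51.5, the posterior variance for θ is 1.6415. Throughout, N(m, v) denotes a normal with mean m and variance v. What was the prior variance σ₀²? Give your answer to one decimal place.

σ₀² = 21.7

Posterior precision equals prior precision plus data precision: 1/σ_n² = 1/σ₀² + n/σ².
So 1/σ₀² = 1/1.6415 − 29/51.5 = 0.609199 − 0.563107 = 0.046092.
Hence σ₀² = 1/0.046092 ≈ 21.7.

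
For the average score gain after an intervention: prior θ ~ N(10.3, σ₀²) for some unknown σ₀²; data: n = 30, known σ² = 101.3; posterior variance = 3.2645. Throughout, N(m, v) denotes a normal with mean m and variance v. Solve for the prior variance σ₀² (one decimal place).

σ₀² = 98.3

For the Normal–Normal model with known σ², precisions add: τ_n = τ₀ + n/σ².
So 1/σ₀² = 1/3.2645 − 30/101.3 = 0.306326 − 0.296150 = 0.010176.
Hence σ₀² = 1/0.010176 ≈ 98.3.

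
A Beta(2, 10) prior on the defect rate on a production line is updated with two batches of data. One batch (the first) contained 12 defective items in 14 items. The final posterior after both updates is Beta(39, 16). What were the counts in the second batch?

Because Beta–binomial updating is additive in the counts, the combined data contributed (α_post−α_prior, β_post−β_prior) successes and failures.
Total across both batches: 39−2=37 defective items, 16−10=6 good items.
Subtract the first batch: 37−12=25 defective items and 6−2=4 good items.

25 defective items and 4 good items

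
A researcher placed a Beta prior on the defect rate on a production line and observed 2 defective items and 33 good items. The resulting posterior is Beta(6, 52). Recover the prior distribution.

Beta(4, 19)

Under Beta–binomial conjugacy the posterior parameters are (α+s, β+f).
Subtract the data counts: 6−2=4, 52−33=19.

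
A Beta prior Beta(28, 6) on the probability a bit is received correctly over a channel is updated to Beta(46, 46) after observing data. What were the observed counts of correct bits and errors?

A Beta(a, b) prior with s successes and f failures in binomial data gives a Beta(a+s, b+f) posterior.
Match parameters: s=46−28=18, f=46−6=40.

18 correct bits and 40 errors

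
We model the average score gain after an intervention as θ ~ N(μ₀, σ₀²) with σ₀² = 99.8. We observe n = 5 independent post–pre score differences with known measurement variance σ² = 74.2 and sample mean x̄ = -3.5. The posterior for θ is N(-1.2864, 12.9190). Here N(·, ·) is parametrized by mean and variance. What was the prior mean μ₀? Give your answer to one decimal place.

μ₀ = 13.6

The posterior mean is a precision-weighted average: μ_n = (τ₀μ₀ + τ_data·x̄)/(τ₀+τ_data), with τ₀=1/σ₀² and τ_data=n/σ².
Here τ₀ = 1/99.8 = 0.010020 and τ_data = 5/74.2 = 0.067385, so τ_n = 0.077405.
Rearranging for μ₀: μ₀ = (μ_n·τ_n − τ_data·x̄)/τ₀ = (-1.2864·0.077405 − 0.067385·-3.5) / 0.010020 = 0.136274/0.010020 ≈ 13.6.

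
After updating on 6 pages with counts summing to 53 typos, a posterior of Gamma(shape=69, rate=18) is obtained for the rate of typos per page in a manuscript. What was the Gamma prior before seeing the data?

A Gamma(α, β) prior (rate parametrization) on a Poisson rate with n observations summing to S gives posterior Gamma(α+S, β+n).
So α = 69 − 53 = 16 and β = 18 − 6 = 12.

Gamma(shape=16, rate=12)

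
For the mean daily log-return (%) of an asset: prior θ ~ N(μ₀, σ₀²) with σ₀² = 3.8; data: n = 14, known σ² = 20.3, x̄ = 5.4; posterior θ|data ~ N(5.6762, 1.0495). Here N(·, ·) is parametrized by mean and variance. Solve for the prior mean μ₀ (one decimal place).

The posterior mean is a precision-weighted average: μ_n = (τ₀μ₀ + τ_data·x̄)/(τ₀+τ_data), with τ₀=1/σ₀² and τ_data=n/σ².
Here τ₀ = 1/3.8 = 0.263158 and τ_data = 14/20.3 = 0.689655, so τ_n = 0.952813.
Rearranging for μ₀: μ₀ = (μ_n·τ_n − τ_data·x̄)/τ₀ = (5.6762·0.952813 − 0.689655·5.4) / 0.263158 = 1.684220/0.263158 ≈ 6.4.

μ₀ = 6.4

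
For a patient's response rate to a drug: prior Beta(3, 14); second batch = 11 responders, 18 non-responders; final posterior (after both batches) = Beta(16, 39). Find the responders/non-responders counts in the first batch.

2 responders and 7 non-responders

Sequential conjugate updates are equivalent to a single update on the pooled data, so total successes = posterior α − prior α and total failures = posterior β − prior β.
Total across both batches: 16−3=13 responders, 39−14=25 non-responders.
Subtract the second batch: 13−11=2 responders and 25−18=7 non-responders.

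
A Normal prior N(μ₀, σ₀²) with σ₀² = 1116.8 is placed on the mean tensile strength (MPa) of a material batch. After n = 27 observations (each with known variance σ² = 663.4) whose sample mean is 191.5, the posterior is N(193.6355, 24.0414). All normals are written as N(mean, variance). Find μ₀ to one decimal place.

The posterior mean is a precision-weighted average: μ_n = (τ₀μ₀ + τ_data·x̄)/(τ₀+τ_data), with τ₀=1/σ₀² and τ_data=n/σ².
Here τ₀ = 1/1116.8 = 0.000895 and τ_data = 27/663.4 = 0.040699, so τ_n = 0.041594.
Rearranging for μ₀: μ₀ = (μ_n·τ_n − τ_data·x̄)/τ₀ = (193.6355·0.041594 − 0.040699·191.5) / 0.000895 = 0.260216/0.000895 ≈ 290.7.

μ₀ = 290.7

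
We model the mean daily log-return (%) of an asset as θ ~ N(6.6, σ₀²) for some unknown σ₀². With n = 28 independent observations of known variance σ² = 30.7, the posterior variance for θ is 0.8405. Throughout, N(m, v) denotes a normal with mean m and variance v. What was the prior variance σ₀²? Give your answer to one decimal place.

Posterior precision equals prior precision plus data precision: 1/σ_n² = 1/σ₀² + n/σ².
So 1/σ₀² = 1/0.8405 − 28/30.7 = 1.189768 − 0.912052 = 0.277716.
Hence σ₀² = 1/0.277716 ≈ 3.6.

σ₀² = 3.6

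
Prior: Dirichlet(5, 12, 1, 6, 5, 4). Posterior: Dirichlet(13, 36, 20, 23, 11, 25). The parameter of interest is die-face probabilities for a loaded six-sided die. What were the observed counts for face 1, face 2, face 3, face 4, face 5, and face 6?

counts (8, 24, 19, 17, 6, 21)

For a Dirichlet(α) prior with multinomial counts c, the posterior is Dirichlet(α + c) componentwise.
Counts are posterior − prior componentwise: 13−5=8, 36−12=24, 20−1=19, 23−6=17, 11−5=6, 25−4=21.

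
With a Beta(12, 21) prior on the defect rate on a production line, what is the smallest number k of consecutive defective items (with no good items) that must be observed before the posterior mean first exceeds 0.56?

k = 15

After k defective items and 0 good items the posterior is Beta(12+k, 21), with mean (12+k)/(12+21+k).
Set (12+k)/(33+k) > 0.56 and solve: k > (0.56·33 − 12)/(1 − 0.56) = 14.727.
The smallest integer exceeding 14.727 is 15.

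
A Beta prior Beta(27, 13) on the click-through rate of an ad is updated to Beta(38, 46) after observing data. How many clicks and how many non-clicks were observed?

11 clicks and 33 non-clicks

Under Beta–binomial conjugacy the posterior parameters are (α+s, β+f).
So s = 38 − 27 = 11 and f = 46 − 13 = 33.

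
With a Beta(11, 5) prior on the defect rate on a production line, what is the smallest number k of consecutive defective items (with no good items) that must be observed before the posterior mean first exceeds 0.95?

k = 85

After k defective items and 0 good items the posterior is Beta(11+k, 5), with mean (11+k)/(11+5+k).
Set (11+k)/(16+k) > 0.95 and solve: k > (0.95·16 − 11)/(1 − 0.95) = 84.000.
The smallest integer exceeding 84.000 is 85.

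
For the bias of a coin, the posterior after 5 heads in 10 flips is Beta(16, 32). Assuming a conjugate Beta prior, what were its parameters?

Beta(11, 27)

Beta is conjugate to the binomial likelihood: posterior = Beta(a+s, b+f).
So a = 16 − 5 = 11 and b = 32 − 5 = 27.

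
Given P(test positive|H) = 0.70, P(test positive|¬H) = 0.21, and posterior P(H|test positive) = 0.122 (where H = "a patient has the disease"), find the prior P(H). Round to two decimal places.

P(H) = 0.04

Bayes' rule in odds form gives O(H|E) = O(H)·[P(E|H)/P(E|¬H)], hence O(H) = O(H|E)/LR.
Posterior odds = 0.122/(1−0.122) = 0.1390. LR = 0.70/0.21 = 3.3333.
Prior odds = 0.1390/3.3333 = 0.0417, so P(H) = 0.0417/(1+0.0417) ≈ 0.04.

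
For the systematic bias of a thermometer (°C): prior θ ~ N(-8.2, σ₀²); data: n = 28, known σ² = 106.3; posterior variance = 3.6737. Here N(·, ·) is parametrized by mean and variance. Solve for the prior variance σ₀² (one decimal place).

Posterior precision equals prior precision plus data precision: 1/σ_n² = 1/σ₀² + n/σ².
So 1/σ₀² = 1/3.6737 − 28/106.3 = 0.272205 − 0.263405 = 0.008800.
Hence σ₀² = 1/0.008800 ≈ 113.6.

σ₀² = 113.6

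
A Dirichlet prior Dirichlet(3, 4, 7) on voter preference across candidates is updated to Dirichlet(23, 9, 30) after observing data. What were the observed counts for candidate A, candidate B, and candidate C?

For a Dirichlet(α) prior with multinomial counts c, the posterior is Dirichlet(α + c) componentwise.
Counts are posterior − prior componentwise: 23−3=20, 9−4=5, 30−7=23.

counts (20, 5, 23)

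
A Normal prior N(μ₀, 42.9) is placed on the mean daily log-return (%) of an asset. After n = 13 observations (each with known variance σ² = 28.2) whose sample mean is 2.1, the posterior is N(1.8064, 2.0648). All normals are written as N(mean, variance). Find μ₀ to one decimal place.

μ₀ = -4.0

The posterior mean is a precision-weighted average: μ_n = (τ₀μ₀ + τ_data·x̄)/(τ₀+τ_data), with τ₀=1/σ₀² and τ_data=n/σ².
Here τ₀ = 1/42.9 = 0.023310 and τ_data = 13/28.2 = 0.460993, so τ_n = 0.484303.
Rearranging for μ₀: μ₀ = (μ_n·τ_n − τ_data·x̄)/τ₀ = (1.8064·0.484303 − 0.460993·2.1) / 0.023310 = -0.093240/0.023310 ≈ -4.0.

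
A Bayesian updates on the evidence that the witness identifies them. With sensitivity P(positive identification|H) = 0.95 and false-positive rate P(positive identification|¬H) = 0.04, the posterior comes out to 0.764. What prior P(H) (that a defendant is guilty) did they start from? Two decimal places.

Bayes' rule in odds form gives O(H|E) = O(H)·[P(E|H)/P(E|¬H)], hence O(H) = O(H|E)/LR.
Posterior odds = 0.764/(1−0.764) = 3.2373. LR = 0.95/0.04 = 23.7500.
Prior odds = 3.2373/23.7500 = 0.1363, so P(H) = 0.1363/(1+0.1363) ≈ 0.12.

P(H) = 0.12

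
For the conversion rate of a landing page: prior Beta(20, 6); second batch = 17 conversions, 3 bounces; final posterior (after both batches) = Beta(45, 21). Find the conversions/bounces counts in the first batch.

Sequential conjugate updates are equivalent to a single update on the pooled data, so total successes = posterior α − prior α and total failures = posterior β − prior β.
Total across both batches: 45−20=25 conversions, 21−6=15 bounces.
Subtract the second batch: 25−17=8 conversions and 15−3=12 bounces.

8 conversions and 12 bounces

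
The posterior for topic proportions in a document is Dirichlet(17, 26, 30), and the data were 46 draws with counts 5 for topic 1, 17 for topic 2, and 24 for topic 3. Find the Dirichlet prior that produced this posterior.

For a Dirichlet(α) prior with multinomial counts c, the posterior is Dirichlet(α + c) componentwise.
Subtract each count from the matching posterior parameter: 17−5=12, 26−17=9, 30−24=6.

Dirichlet(12, 9, 6)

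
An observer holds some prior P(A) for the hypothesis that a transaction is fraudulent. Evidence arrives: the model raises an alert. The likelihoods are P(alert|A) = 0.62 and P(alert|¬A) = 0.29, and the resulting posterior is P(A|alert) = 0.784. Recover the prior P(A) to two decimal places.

In odds form, posterior odds = prior odds × likelihood ratio, so prior odds = posterior odds ÷ LR.
Posterior odds = 0.784/(1−0.784) = 3.6296. LR = 0.62/0.29 = 2.1379.
Prior odds = 3.6296/2.1379 = 1.6977, so P(A) = 1.6977/(1+1.6977) ≈ 0.63.

P(A) = 0.63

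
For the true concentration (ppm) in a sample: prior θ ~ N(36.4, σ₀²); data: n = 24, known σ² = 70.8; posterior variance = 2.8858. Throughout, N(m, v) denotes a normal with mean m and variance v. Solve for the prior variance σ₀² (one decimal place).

σ₀² = 132.6

For the Normal–Normal model with known σ², precisions add: τ_n = τ₀ + n/σ².
So 1/σ₀² = 1/2.8858 − 24/70.8 = 0.346524 − 0.338983 = 0.007541.
Hence σ₀² = 1/0.007541 ≈ 132.6.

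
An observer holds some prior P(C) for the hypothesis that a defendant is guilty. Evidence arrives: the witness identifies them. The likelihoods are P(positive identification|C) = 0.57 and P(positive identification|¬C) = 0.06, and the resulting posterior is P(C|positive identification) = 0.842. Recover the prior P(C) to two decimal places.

Bayes' rule in odds form gives O(C|E) = O(C)·[P(E|C)/P(E|¬C)], hence O(C) = O(C|E)/LR.
Posterior odds = 0.842/(1−0.842) = 5.3291. LR = 0.57/0.06 = 9.5000.
Prior odds = 5.3291/9.5000 = 0.5610, so P(C) = 0.5610/(1+0.5610) ≈ 0.36.

P(C) = 0.36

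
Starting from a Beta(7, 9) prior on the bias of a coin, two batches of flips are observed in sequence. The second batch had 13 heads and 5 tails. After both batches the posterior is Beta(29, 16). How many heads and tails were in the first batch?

9 heads and 2 tails

Sequential conjugate updates are equivalent to a single update on the pooled data, so total successes = posterior α − prior α and total failures = posterior β − prior β.
Total across both batches: 29−7=22 heads, 16−9=7 tails.
Subtract the second batch: 22−13=9 heads and 7−5=2 tails.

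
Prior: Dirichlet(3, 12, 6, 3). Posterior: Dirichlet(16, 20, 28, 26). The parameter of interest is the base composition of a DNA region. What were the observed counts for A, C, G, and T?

counts (13, 8, 22, 23)

For a Dirichlet(α) prior with multinomial counts c, the posterior is Dirichlet(α + c) componentwise.
Counts are posterior − prior componentwise: 16−3=13, 20−12=8, 28−6=22, 26−3=23.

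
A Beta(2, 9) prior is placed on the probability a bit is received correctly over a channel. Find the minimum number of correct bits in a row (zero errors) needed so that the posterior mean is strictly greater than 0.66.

k = 16

After k correct bits and 0 errors the posterior is Beta(2+k, 9), with mean (2+k)/(2+9+k).
Set (2+k)/(11+k) > 0.66 and solve: k > (0.66·11 − 2)/(1 − 0.66) = 15.471.
The smallest integer exceeding 15.471 is 16, and checking k=16: (18)/(27) = 0.6667 > 0.66.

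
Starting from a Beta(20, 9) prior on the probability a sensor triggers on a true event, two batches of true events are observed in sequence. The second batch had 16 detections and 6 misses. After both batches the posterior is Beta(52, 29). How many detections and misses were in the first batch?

Sequential conjugate updates are equivalent to a single update on the pooled data, so total successes = posterior α − prior α and total failures = posterior β − prior β.
Total across both batches: 52−20=32 detections, 29−9=20 misses.
Subtract the second batch: 32−16=16 detections and 20−6=14 misses.

16 detections and 14 misses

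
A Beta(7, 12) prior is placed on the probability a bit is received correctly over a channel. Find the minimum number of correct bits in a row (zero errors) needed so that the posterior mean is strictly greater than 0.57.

After k correct bits and 0 errors the posterior is Beta(7+k, 12), with mean (7+k)/(7+12+k).
Set (7+k)/(19+k) > 0.57 and solve: k > (0.57·19 − 7)/(1 − 0.57) = 8.907.
The smallest integer exceeding 8.907 is 9.

k = 9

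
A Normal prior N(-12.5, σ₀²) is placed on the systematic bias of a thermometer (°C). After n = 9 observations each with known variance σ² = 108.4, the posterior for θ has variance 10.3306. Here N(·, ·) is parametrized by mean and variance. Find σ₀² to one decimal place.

σ₀² = 72.6

Posterior precision equals prior precision plus data precision: 1/σ_n² = 1/σ₀² + n/σ².
So 1/σ₀² = 1/10.3306 − 9/108.4 = 0.096800 − 0.083026 = 0.013774.
Hence σ₀² = 1/0.013774 ≈ 72.6.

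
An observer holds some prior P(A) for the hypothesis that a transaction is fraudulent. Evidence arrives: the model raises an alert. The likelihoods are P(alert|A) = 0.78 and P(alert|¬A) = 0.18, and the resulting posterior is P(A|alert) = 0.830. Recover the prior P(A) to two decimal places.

P(A) = 0.53

In odds form, posterior odds = prior odds × likelihood ratio, so prior odds = posterior odds ÷ LR.
Posterior odds = 0.830/(1−0.830) = 4.8824. LR = 0.78/0.18 = 4.3333.
Prior odds = 4.8824/4.3333 = 1.1267, so P(A) = 1.1267/(1+1.1267) ≈ 0.53.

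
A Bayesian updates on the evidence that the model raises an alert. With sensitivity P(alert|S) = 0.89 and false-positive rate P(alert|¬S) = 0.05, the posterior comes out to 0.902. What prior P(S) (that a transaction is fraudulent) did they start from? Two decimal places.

P(S) = 0.34

Bayes' rule in odds form gives O(S|E) = O(S)·[P(E|S)/P(E|¬S)], hence O(S) = O(S|E)/LR.
Posterior odds = 0.902/(1−0.902) = 9.2041. LR = 0.89/0.05 = 17.8000.
Prior odds = 9.2041/17.8000 = 0.5171, so P(S) = 0.5171/(1+0.5171) ≈ 0.34.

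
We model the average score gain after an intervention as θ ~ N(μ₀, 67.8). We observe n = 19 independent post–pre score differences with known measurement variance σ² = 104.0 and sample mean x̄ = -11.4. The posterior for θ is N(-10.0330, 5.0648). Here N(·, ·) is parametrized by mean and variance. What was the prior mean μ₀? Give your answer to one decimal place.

With known observation variance, the Normal–Normal posterior has precision τ_n = τ₀ + n/σ² and mean μ_n = (τ₀μ₀ + (n/σ²)x̄)/τ_n.
Here τ₀ = 1/67.8 = 0.014749 and τ_data = 19/104.0 = 0.182692, so τ_n = 0.197441.
Rearranging for μ₀: μ₀ = (μ_n·τ_n − τ_data·x̄)/τ₀ = (-10.0330·0.197441 − 0.182692·-11.4) / 0.014749 = 0.101763/0.014749 ≈ 6.9.

μ₀ = 6.9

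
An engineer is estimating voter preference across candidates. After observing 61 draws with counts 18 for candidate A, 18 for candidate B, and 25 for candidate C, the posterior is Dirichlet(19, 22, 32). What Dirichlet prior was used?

For a Dirichlet(α) prior with multinomial counts c, the posterior is Dirichlet(α + c) componentwise.
Subtract each count from the matching posterior parameter: 19−18=1, 22−18=4, 32−25=7.

Dirichlet(1, 4, 7)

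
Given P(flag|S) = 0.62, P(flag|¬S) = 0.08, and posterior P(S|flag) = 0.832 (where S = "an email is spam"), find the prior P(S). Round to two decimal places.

P(S) = 0.39

Bayes' rule in odds form gives O(S|E) = O(S)·[P(E|S)/P(E|¬S)], hence O(S) = O(S|E)/LR.
Posterior odds = 0.832/(1−0.832) = 4.9524. LR = 0.62/0.08 = 7.7500.
Prior odds = 4.9524/7.7500 = 0.6390, so P(S) = 0.6390/(1+0.6390) ≈ 0.39.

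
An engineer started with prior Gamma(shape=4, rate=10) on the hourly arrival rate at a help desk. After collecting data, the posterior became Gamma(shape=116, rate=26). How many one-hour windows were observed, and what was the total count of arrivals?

n = 16 one-hour windows with total 112 arrivals

Gamma–Poisson conjugacy: posterior shape = α + Σxᵢ, posterior rate = β + n.
Matching: Σxᵢ = 116 − 4 = 112 and n = 26 − 10 = 16.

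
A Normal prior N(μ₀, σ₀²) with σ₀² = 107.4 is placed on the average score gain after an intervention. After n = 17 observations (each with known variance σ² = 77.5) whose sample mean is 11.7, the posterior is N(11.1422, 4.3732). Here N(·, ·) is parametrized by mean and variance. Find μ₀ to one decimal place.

The posterior mean is a precision-weighted average: μ_n = (τ₀μ₀ + τ_data·x̄)/(τ₀+τ_data), with τ₀=1/σ₀² and τ_data=n/σ².
Here τ₀ = 1/107.4 = 0.009311 and τ_data = 17/77.5 = 0.219355, so τ_n = 0.228666.
Rearranging for μ₀: μ₀ = (μ_n·τ_n − τ_data·x̄)/τ₀ = (11.1422·0.228666 − 0.219355·11.7) / 0.009311 = -0.018611/0.009311 ≈ -2.0.

μ₀ = -2.0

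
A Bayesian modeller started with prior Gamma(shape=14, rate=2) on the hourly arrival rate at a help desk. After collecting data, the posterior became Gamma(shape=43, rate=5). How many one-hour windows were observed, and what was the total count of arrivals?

Gamma–Poisson conjugacy: posterior shape = α + Σxᵢ, posterior rate = β + n.
Matching: Σxᵢ = 43 − 14 = 29 and n = 5 − 2 = 3.

n = 3 one-hour windows with total 29 arrivals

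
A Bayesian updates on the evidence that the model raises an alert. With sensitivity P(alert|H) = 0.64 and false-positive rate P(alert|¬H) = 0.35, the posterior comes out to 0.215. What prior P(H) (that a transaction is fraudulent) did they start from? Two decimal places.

In odds form, posterior odds = prior odds × likelihood ratio, so prior odds = posterior odds ÷ LR.
Posterior odds = 0.215/(1−0.215) = 0.2739. LR = 0.64/0.35 = 1.8286.
Prior odds = 0.2739/1.8286 = 0.1498, so P(H) = 0.1498/(1+0.1498) ≈ 0.13.

P(H) = 0.13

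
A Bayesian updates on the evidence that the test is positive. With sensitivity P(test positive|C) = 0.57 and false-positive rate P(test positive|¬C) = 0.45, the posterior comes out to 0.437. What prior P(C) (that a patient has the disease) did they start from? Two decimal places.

In odds form, posterior odds = prior odds × likelihood ratio, so prior odds = posterior odds ÷ LR.
Posterior odds = 0.437/(1−0.437) = 0.7762. LR = 0.57/0.45 = 1.2667.
Prior odds = 0.7762/1.2667 = 0.6128, so P(C) = 0.6128/(1+0.6128) ≈ 0.38.

P(C) = 0.38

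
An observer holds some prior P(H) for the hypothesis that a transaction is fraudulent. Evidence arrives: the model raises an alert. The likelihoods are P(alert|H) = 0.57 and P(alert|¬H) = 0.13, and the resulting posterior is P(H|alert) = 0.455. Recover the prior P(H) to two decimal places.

P(H) = 0.16

Bayes' rule in odds form gives O(H|E) = O(H)·[P(E|H)/P(E|¬H)], hence O(H) = O(H|E)/LR.
Posterior odds = 0.455/(1−0.455) = 0.8349. LR = 0.57/0.13 = 4.3846.
Prior odds = 0.8349/4.3846 = 0.1904, so P(H) = 0.1904/(1+0.1904) ≈ 0.16.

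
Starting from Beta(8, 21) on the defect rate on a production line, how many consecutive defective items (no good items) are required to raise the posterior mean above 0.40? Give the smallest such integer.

After k defective items and 0 good items the posterior is Beta(8+k, 21), with mean (8+k)/(8+21+k).
Set (8+k)/(29+k) > 0.40 and solve: k > (0.40·29 − 8)/(1 − 0.40) = 6.000.
The smallest integer exceeding 6.000 is 7.

k = 7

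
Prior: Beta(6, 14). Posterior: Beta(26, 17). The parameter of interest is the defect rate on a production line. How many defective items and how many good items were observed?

20 defective items and 3 good items

Under Beta–binomial conjugacy the posterior parameters are (α+s, β+f).
So s = 26 − 6 = 20 and f = 17 − 14 = 3.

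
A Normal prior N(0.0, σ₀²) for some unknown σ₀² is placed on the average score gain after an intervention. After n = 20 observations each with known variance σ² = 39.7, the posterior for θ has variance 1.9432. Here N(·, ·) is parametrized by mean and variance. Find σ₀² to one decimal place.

σ₀² = 92.3

For the Normal–Normal model with known σ², precisions add: τ_n = τ₀ + n/σ².
So 1/σ₀² = 1/1.9432 − 20/39.7 = 0.514615 − 0.503778 = 0.010837.
Hence σ₀² = 1/0.010837 ≈ 92.3.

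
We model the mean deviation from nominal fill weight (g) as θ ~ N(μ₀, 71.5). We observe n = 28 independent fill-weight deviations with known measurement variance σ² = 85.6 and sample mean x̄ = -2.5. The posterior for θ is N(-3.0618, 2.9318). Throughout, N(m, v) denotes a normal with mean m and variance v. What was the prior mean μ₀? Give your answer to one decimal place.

μ₀ = -16.2

The posterior mean is a precision-weighted average: μ_n = (τ₀μ₀ + τ_data·x̄)/(τ₀+τ_data), with τ₀=1/σ₀² and τ_data=n/σ².
Here τ₀ = 1/71.5 = 0.013986 and τ_data = 28/85.6 = 0.327103, so τ_n = 0.341089.
Rearranging for μ₀: μ₀ = (μ_n·τ_n − τ_data·x̄)/τ₀ = (-3.0618·0.341089 − 0.327103·-2.5) / 0.013986 = -0.226589/0.013986 ≈ -16.2.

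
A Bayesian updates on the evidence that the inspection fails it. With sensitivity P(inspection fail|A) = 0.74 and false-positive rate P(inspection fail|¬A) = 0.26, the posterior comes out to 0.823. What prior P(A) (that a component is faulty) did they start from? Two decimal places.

P(A) = 0.62

In odds form, posterior odds = prior odds × likelihood ratio, so prior odds = posterior odds ÷ LR.
Posterior odds = 0.823/(1−0.823) = 4.6497. LR = 0.74/0.26 = 2.8462.
Prior odds = 4.6497/2.8462 = 1.6337, so P(A) = 1.6337/(1+1.6337) ≈ 0.62.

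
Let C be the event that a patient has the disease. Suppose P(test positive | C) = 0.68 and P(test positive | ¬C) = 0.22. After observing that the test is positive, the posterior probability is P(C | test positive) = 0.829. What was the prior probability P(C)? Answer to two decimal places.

P(C) = 0.61

In odds form, posterior odds = prior odds × likelihood ratio, so prior odds = posterior odds ÷ LR.
Posterior odds = 0.829/(1−0.829) = 4.8480. LR = 0.68/0.22 = 3.0909.
Prior odds = 4.8480/3.0909 = 1.5685, so P(C) = 1.5685/(1+1.5685) ≈ 0.61.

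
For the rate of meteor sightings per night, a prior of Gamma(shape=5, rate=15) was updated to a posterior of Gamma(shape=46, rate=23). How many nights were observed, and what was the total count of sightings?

Gamma–Poisson conjugacy: posterior shape = α + Σxᵢ, posterior rate = β + n.
Matching: Σxᵢ = 46 − 5 = 41 and n = 23 − 15 = 8.

n = 8 nights with total 41 sightings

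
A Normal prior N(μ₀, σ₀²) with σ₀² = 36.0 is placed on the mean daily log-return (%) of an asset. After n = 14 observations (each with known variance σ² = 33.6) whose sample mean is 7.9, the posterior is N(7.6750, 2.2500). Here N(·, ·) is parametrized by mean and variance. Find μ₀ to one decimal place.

μ₀ = 4.3

With known observation variance, the Normal–Normal posterior has precision τ_n = τ₀ + n/σ² and mean μ_n = (τ₀μ₀ + (n/σ²)x̄)/τ_n.
Here τ₀ = 1/36.0 = 0.027778 and τ_data = 14/33.6 = 0.416667, so τ_n = 0.444445.
Rearranging for μ₀: μ₀ = (μ_n·τ_n − τ_data·x̄)/τ₀ = (7.6750·0.444445 − 0.416667·7.9) / 0.027778 = 0.119446/0.027778 ≈ 4.3.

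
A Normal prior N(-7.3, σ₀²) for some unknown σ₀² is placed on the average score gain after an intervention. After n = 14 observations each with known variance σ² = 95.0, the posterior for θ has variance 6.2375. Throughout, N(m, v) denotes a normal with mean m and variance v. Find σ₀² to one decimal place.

σ₀² = 77.2

For the Normal–Normal model with known σ², precisions add: τ_n = τ₀ + n/σ².
So 1/σ₀² = 1/6.2375 − 14/95.0 = 0.160321 − 0.147368 = 0.012953.
Hence σ₀² = 1/0.012953 ≈ 77.2.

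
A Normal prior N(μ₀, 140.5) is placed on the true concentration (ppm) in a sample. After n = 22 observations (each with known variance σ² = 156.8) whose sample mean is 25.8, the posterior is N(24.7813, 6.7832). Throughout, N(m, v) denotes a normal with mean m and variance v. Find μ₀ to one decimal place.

μ₀ = 4.7

With known observation variance, the Normal–Normal posterior has precision τ_n = τ₀ + n/σ² and mean μ_n = (τ₀μ₀ + (n/σ²)x̄)/τ_n.
Here τ₀ = 1/140.5 = 0.007117 and τ_data = 22/156.8 = 0.140306, so τ_n = 0.147423.
Rearranging for μ₀: μ₀ = (μ_n·τ_n − τ_data·x̄)/τ₀ = (24.7813·0.147423 − 0.140306·25.8) / 0.007117 = 0.033439/0.007117 ≈ 4.7.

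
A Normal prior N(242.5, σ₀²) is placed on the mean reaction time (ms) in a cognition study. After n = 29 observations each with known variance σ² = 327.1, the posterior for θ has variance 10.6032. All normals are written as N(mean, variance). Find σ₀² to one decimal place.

σ₀² = 176.9

Posterior precision equals prior precision plus data precision: 1/σ_n² = 1/σ₀² + n/σ².
So 1/σ₀² = 1/10.6032 − 29/327.1 = 0.094311 − 0.088658 = 0.005653.
Hence σ₀² = 1/0.005653 ≈ 176.9.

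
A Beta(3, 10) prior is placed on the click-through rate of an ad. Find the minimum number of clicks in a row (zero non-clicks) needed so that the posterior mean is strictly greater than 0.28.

After k clicks and 0 non-clicks the posterior is Beta(3+k, 10), with mean (3+k)/(3+10+k).
Set (3+k)/(13+k) > 0.28 and solve: k > (0.28·13 − 3)/(1 − 0.28) = 0.889.
The smallest integer exceeding 0.889 is 1, and checking k=1: (4)/(14) = 0.2857 > 0.28.

k = 1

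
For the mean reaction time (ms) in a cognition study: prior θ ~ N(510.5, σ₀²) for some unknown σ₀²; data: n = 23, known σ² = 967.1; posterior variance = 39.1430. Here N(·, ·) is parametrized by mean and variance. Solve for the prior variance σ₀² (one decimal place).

σ₀² = 566.6

Posterior precision equals prior precision plus data precision: 1/σ_n² = 1/σ₀² + n/σ².
So 1/σ₀² = 1/39.1430 − 23/967.1 = 0.025547 − 0.023782 = 0.001765.
Hence σ₀² = 1/0.001765 ≈ 566.6.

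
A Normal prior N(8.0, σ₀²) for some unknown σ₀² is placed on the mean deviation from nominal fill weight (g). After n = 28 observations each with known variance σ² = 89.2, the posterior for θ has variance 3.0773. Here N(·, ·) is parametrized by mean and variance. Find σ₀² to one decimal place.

σ₀² = 90.4

Posterior precision equals prior precision plus data precision: 1/σ_n² = 1/σ₀² + n/σ².
So 1/σ₀² = 1/3.0773 − 28/89.2 = 0.324960 − 0.313901 = 0.011059.
Hence σ₀² = 1/0.011059 ≈ 90.4.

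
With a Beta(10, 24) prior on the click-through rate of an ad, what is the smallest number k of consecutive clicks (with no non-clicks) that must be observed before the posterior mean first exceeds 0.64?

After k clicks and 0 non-clicks the posterior is Beta(10+k, 24), with mean (10+k)/(10+24+k).
Set (10+k)/(34+k) > 0.64 and solve: k > (0.64·34 − 10)/(1 − 0.64) = 32.667.
The smallest integer exceeding 32.667 is 33.

k = 33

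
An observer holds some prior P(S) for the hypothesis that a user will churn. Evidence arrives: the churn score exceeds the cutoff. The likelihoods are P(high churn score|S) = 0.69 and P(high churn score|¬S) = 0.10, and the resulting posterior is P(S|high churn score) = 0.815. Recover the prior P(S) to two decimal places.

Bayes' rule in odds form gives O(S|E) = O(S)·[P(E|S)/P(E|¬S)], hence O(S) = O(S|E)/LR.
Posterior odds = 0.815/(1−0.815) = 4.4054. LR = 0.69/0.10 = 6.9000.
Prior odds = 4.4054/6.9000 = 0.6385, so P(S) = 0.6385/(1+0.6385) ≈ 0.39.

P(S) = 0.39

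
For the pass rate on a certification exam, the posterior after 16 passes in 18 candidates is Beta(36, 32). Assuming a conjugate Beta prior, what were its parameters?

Beta(20, 30)

Under Beta–binomial conjugacy the posterior parameters are (α+s, β+f).
Subtract the data counts: 36−16=20, 32−2=30.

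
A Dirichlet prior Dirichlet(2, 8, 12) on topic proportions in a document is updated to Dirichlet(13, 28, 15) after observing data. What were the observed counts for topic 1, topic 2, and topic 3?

For a Dirichlet(α) prior with multinomial counts c, the posterior is Dirichlet(α + c) componentwise.
Counts are posterior − prior componentwise: 13−2=11, 28−8=20, 15−12=3.

counts (11, 20, 3)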